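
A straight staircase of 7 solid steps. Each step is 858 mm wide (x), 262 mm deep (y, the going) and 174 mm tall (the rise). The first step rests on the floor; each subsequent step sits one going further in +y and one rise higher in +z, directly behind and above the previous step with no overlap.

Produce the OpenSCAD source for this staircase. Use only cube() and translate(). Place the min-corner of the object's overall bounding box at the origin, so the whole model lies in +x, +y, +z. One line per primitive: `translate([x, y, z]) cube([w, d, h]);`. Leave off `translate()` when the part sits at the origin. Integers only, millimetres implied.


cube([858, 262, 174]);
translate([0, 262, 174]) cube([858, 262, 174]);
translate([0, 524, 348]) cube([858, 262, 174]);
translate([0, 786, 522]) cube([858, 262, 174]);
translate([0, 1048, 696]) cube([858, 262, 174]);
translate([0, 1310, 870]) cube([858, 262, 174]);
translate([0, 1572, 1044]) cube([858, 262, 174]);


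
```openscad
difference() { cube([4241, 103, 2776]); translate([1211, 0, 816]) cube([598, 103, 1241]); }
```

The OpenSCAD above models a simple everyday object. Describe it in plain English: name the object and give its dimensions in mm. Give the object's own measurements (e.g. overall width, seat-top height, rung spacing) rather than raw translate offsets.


A wall 4241 mm long (x), 103 mm thick (y), 2776 mm tall, with a rectangular window opening cut through it. The opening is 598 mm wide and 1241 mm tall; its sill is at z = 816 mm and its near (−x) edge is 1211 mm from the wall's −x end. The opening passes through the full wall thickness.


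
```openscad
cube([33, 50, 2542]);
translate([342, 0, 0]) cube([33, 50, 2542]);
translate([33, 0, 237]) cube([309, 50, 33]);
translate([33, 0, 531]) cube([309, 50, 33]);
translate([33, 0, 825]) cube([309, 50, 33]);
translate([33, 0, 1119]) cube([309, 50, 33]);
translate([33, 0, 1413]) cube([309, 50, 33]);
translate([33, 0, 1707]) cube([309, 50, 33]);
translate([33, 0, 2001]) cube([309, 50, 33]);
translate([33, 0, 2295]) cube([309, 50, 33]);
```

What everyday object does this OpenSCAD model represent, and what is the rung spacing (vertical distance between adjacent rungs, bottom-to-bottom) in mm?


A ladder. The rung spacing is 294 mm.

Two tall 33×50 posts with 8 short bars between them — a ladder. Adjacent rungs sit at z = 237 and z = 531, so the spacing is 531 − 237 = 294 mm.


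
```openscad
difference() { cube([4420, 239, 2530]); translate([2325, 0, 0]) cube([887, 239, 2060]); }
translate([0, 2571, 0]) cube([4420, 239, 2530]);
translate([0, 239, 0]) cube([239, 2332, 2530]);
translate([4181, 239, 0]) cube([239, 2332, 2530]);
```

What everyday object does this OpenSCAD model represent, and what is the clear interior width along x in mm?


A single room. The interior width is 3942 mm.

Four walls enclosing a rectangle with a door in the front wall — a room. Outside width 4420 minus two 239 mm walls gives 3942 mm.


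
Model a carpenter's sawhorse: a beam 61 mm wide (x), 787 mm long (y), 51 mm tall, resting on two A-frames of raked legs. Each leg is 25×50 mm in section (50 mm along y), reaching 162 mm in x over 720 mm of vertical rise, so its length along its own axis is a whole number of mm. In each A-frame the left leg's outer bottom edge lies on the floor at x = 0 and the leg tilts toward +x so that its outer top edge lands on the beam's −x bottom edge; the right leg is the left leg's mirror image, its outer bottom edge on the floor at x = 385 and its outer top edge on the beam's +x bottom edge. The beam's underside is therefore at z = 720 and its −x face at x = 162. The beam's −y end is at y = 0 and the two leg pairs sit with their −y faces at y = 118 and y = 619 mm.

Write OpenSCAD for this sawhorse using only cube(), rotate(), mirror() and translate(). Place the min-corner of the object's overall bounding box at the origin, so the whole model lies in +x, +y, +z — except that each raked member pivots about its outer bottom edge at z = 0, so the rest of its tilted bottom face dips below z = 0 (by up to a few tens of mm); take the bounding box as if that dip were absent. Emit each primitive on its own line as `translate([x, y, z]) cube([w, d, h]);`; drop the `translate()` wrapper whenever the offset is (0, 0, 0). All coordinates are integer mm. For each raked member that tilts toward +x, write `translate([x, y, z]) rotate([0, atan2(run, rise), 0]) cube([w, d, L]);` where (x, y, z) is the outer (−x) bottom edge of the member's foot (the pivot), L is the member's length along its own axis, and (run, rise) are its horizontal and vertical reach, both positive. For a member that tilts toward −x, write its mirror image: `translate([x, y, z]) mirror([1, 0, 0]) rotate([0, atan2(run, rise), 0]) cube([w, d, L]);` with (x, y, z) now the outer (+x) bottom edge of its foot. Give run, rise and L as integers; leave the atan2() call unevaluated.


translate([162, 0, 720]) cube([61, 787, 51]);
translate([0, 118, 0]) rotate([0, atan2(162, 720), 0]) cube([25, 50, 738]);
translate([385, 118, 0]) mirror([1, 0, 0]) rotate([0, atan2(162, 720), 0]) cube([25, 50, 738]);
translate([0, 619, 0]) rotate([0, atan2(162, 720), 0]) cube([25, 50, 738]);
translate([385, 619, 0]) mirror([1, 0, 0]) rotate([0, atan2(162, 720), 0]) cube([25, 50, 738]);


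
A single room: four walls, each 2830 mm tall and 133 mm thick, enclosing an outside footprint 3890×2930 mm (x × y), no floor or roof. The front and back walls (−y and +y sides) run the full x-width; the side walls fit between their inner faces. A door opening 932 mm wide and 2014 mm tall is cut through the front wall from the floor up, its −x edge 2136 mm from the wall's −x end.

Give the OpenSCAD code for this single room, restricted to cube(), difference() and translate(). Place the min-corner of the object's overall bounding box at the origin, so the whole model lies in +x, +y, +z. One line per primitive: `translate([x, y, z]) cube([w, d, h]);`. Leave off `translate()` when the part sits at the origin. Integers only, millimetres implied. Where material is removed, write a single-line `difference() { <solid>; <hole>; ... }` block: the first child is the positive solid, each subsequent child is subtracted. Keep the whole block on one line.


difference() { cube([3890, 133, 2830]); translate([2136, 0, 0]) cube([932, 133, 2014]); }
translate([0, 2797, 0]) cube([3890, 133, 2830]);
translate([0, 133, 0]) cube([133, 2664, 2830]);
translate([3757, 133, 0]) cube([133, 2664, 2830]);


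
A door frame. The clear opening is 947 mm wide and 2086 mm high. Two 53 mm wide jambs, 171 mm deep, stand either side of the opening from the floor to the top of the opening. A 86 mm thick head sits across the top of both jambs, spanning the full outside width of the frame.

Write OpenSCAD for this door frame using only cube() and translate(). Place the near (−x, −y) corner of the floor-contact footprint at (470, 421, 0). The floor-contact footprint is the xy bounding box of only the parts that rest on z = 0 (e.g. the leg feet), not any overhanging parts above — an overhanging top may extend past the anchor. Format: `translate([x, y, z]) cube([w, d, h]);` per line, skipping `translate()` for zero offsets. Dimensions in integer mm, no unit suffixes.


translate([470, 421, 0]) cube([53, 171, 2086]);
translate([1470, 421, 0]) cube([53, 171, 2086]);
translate([470, 421, 2086]) cube([1053, 171, 86]);


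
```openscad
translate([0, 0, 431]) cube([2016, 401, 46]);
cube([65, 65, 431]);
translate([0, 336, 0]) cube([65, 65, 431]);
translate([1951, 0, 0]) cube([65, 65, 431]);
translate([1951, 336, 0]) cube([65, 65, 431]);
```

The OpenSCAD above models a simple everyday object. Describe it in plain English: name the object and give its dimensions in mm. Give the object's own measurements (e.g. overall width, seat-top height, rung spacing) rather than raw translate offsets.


A long wooden bench with a 2016 mm (x) × 401 mm (y) seat, 46 mm thick, its top surface 477 mm above the floor. Four 65 mm square legs at the seat corners, flush with the edges, run from z = 0 to the seat underside.


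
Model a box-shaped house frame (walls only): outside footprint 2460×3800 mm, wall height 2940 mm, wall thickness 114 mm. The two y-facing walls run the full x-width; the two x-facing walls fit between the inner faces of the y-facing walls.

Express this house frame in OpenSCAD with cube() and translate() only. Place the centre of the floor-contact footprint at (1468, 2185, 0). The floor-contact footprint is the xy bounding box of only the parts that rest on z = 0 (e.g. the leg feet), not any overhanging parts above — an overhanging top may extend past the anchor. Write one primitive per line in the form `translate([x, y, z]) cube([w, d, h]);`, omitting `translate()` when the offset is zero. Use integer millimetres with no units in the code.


translate([238, 285, 0]) cube([2460, 114, 2940]);
translate([238, 3971, 0]) cube([2460, 114, 2940]);
translate([238, 399, 0]) cube([114, 3572, 2940]);
translate([2584, 399, 0]) cube([114, 3572, 2940]);


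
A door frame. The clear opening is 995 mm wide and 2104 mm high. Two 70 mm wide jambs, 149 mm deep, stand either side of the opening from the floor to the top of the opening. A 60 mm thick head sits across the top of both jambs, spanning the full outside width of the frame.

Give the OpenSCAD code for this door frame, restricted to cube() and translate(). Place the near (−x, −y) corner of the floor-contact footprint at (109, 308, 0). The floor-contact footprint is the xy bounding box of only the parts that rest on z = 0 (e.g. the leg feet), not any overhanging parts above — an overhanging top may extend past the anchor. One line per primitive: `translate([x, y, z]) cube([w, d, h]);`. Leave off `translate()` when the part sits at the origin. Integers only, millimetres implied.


translate([109, 308, 0]) cube([70, 149, 2104]);
translate([1174, 308, 0]) cube([70, 149, 2104]);
translate([109, 308, 2104]) cube([1135, 149, 60]);


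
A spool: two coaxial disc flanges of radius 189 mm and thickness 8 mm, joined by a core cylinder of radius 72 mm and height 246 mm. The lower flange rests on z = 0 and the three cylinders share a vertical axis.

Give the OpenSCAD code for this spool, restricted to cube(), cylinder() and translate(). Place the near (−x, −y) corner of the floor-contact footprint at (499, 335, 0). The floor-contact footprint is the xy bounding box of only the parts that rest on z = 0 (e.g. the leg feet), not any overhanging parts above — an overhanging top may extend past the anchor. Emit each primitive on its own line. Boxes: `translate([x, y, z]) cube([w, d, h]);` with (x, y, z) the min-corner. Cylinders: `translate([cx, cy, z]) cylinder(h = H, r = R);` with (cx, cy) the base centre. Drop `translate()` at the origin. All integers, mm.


translate([688, 524, 0]) cylinder(h = 8, r = 189);
translate([688, 524, 8]) cylinder(h = 246, r = 72);
translate([688, 524, 254]) cylinder(h = 8, r = 189);


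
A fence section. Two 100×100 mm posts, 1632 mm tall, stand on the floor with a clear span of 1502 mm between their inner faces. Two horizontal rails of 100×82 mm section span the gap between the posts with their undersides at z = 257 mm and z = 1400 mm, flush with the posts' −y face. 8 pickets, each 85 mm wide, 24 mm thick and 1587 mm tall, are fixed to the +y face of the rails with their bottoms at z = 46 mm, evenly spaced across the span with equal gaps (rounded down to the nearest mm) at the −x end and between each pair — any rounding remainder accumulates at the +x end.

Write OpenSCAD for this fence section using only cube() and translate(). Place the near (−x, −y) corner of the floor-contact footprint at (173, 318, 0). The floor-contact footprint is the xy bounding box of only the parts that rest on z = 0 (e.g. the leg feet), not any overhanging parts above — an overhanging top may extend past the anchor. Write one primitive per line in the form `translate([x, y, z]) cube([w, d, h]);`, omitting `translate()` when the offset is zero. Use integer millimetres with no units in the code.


translate([173, 318, 0]) cube([100, 100, 1632]);
translate([1775, 318, 0]) cube([100, 100, 1632]);
translate([273, 318, 257]) cube([1502, 100, 82]);
translate([273, 318, 1400]) cube([1502, 100, 82]);
translate([364, 418, 46]) cube([85, 24, 1587]);
translate([540, 418, 46]) cube([85, 24, 1587]);
translate([716, 418, 46]) cube([85, 24, 1587]);
translate([892, 418, 46]) cube([85, 24, 1587]);
translate([1068, 418, 46]) cube([85, 24, 1587]);
translate([1244, 418, 46]) cube([85, 24, 1587]);
translate([1420, 418, 46]) cube([85, 24, 1587]);
translate([1596, 418, 46]) cube([85, 24, 1587]);


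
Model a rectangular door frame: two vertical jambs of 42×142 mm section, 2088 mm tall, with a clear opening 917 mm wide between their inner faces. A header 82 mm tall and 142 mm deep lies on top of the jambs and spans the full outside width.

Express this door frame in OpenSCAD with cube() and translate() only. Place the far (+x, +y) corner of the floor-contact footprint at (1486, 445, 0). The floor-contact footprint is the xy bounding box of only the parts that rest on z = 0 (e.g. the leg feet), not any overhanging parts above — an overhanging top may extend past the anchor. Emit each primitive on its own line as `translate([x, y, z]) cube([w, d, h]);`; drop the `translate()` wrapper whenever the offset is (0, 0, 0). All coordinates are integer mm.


translate([485, 303, 0]) cube([42, 142, 2088]);
translate([1444, 303, 0]) cube([42, 142, 2088]);
translate([485, 303, 2088]) cube([1001, 142, 82]);


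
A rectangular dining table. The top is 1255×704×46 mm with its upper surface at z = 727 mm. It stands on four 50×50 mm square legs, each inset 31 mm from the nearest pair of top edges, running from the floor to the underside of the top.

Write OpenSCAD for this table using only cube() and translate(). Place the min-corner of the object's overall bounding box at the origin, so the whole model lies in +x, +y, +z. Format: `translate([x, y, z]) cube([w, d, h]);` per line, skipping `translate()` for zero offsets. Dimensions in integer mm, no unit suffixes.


translate([0, 0, 681]) cube([1255, 704, 46]);
translate([31, 31, 0]) cube([50, 50, 681]);
translate([1174, 31, 0]) cube([50, 50, 681]);
translate([31, 623, 0]) cube([50, 50, 681]);
translate([1174, 623, 0]) cube([50, 50, 681]);


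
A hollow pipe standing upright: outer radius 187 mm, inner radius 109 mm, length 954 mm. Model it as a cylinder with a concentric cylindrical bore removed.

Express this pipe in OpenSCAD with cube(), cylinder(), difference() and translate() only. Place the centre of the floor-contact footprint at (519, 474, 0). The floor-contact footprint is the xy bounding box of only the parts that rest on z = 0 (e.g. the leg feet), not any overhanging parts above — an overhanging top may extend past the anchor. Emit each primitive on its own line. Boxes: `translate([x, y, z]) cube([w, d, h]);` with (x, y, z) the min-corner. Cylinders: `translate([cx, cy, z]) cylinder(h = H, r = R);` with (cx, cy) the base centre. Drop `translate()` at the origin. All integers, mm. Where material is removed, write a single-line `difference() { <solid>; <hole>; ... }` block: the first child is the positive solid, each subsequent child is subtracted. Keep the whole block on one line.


difference() { translate([519, 474, 0]) cylinder(h = 954, r = 187); translate([519, 474, 0]) cylinder(h = 954, r = 109); }


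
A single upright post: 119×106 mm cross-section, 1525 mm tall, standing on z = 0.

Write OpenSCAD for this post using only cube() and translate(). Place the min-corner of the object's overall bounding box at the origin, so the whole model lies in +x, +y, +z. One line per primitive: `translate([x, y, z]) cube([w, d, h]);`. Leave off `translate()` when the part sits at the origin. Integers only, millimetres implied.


cube([119, 106, 1525]);


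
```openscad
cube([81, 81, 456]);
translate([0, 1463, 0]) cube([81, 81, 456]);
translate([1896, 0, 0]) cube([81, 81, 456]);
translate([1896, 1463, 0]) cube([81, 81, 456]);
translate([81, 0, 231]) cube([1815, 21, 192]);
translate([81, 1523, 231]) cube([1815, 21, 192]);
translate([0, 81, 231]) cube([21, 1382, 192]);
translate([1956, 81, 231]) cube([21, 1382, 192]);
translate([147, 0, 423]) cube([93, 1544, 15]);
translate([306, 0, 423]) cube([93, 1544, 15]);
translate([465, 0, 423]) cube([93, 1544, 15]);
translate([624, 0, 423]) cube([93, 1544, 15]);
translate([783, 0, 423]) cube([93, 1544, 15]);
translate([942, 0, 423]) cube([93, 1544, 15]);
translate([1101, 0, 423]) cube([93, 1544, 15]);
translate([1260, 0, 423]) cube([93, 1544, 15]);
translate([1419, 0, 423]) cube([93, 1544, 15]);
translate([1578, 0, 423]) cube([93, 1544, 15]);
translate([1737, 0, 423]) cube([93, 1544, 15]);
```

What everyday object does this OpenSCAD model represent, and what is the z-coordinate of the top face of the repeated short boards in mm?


A bed frame. The slat-top height is 438 mm.

Four posts, four rails, and a row of slats — a bed frame. Slats sit on the rails at z = 231 + 192 = 423; with slat thickness 15, the top is 438 mm.


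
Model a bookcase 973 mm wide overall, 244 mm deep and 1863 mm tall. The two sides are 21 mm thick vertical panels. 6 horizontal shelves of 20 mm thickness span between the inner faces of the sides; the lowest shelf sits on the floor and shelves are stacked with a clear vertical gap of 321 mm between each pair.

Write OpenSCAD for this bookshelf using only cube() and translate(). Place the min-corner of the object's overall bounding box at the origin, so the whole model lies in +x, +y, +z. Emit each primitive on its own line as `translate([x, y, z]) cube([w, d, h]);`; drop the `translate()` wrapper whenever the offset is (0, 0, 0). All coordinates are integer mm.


cube([21, 244, 1863]);
translate([952, 0, 0]) cube([21, 244, 1863]);
translate([21, 0, 0]) cube([931, 244, 20]);
translate([21, 0, 341]) cube([931, 244, 20]);
translate([21, 0, 682]) cube([931, 244, 20]);
translate([21, 0, 1023]) cube([931, 244, 20]);
translate([21, 0, 1364]) cube([931, 244, 20]);
translate([21, 0, 1705]) cube([931, 244, 20]);


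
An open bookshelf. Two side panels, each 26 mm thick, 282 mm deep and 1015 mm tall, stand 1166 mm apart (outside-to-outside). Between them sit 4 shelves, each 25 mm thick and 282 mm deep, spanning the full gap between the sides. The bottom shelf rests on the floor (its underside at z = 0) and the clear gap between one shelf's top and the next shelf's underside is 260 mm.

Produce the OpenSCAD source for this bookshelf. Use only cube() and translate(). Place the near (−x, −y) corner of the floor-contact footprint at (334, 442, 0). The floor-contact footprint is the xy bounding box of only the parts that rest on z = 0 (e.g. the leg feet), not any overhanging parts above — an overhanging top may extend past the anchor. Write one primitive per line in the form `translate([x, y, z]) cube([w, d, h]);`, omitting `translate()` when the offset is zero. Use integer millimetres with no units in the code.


translate([334, 442, 0]) cube([26, 282, 1015]);
translate([1474, 442, 0]) cube([26, 282, 1015]);
translate([360, 442, 0]) cube([1114, 282, 25]);
translate([360, 442, 285]) cube([1114, 282, 25]);
translate([360, 442, 570]) cube([1114, 282, 25]);
translate([360, 442, 855]) cube([1114, 282, 25]);


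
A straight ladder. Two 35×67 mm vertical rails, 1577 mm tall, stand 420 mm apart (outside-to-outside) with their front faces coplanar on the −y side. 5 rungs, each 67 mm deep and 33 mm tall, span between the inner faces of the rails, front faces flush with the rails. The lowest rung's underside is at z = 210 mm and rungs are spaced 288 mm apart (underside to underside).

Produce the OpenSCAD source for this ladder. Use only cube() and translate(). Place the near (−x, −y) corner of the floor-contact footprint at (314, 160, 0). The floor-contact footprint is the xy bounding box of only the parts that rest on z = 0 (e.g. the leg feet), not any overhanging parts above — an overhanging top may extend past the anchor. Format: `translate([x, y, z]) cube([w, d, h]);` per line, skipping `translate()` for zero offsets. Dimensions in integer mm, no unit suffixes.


// rung span = 420 - 2*35 = 350
// rung[k] z = 210 + k*288
translate([314, 160, 0]) cube([35, 67, 1577]);
translate([699, 160, 0]) cube([35, 67, 1577]);
translate([349, 160, 210]) cube([350, 67, 33]);
translate([349, 160, 498]) cube([350, 67, 33]);
translate([349, 160, 786]) cube([350, 67, 33]);
translate([349, 160, 1074]) cube([350, 67, 33]);
translate([349, 160, 1362]) cube([350, 67, 33]);


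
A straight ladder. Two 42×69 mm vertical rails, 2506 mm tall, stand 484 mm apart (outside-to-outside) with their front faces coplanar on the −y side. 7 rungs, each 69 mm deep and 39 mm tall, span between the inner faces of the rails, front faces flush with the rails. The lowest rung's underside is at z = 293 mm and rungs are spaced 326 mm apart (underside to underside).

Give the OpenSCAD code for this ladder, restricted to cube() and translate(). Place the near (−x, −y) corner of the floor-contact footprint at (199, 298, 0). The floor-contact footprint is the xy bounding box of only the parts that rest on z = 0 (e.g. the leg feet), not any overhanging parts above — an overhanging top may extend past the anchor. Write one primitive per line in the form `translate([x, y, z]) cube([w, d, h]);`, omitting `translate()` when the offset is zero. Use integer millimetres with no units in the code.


// rung span = 484 - 2*42 = 400
// rung[k] z = 293 + k*326
translate([199, 298, 0]) cube([42, 69, 2506]);
translate([641, 298, 0]) cube([42, 69, 2506]);
translate([241, 298, 293]) cube([400, 69, 39]);
translate([241, 298, 619]) cube([400, 69, 39]);
translate([241, 298, 945]) cube([400, 69, 39]);
translate([241, 298, 1271]) cube([400, 69, 39]);
translate([241, 298, 1597]) cube([400, 69, 39]);
translate([241, 298, 1923]) cube([400, 69, 39]);
translate([241, 298, 2249]) cube([400, 69, 39]);


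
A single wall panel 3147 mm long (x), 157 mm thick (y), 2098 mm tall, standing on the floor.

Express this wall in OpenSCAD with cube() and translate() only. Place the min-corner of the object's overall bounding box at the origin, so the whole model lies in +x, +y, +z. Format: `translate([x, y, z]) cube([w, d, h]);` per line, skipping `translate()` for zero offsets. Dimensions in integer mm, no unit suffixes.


cube([3147, 157, 2098]);


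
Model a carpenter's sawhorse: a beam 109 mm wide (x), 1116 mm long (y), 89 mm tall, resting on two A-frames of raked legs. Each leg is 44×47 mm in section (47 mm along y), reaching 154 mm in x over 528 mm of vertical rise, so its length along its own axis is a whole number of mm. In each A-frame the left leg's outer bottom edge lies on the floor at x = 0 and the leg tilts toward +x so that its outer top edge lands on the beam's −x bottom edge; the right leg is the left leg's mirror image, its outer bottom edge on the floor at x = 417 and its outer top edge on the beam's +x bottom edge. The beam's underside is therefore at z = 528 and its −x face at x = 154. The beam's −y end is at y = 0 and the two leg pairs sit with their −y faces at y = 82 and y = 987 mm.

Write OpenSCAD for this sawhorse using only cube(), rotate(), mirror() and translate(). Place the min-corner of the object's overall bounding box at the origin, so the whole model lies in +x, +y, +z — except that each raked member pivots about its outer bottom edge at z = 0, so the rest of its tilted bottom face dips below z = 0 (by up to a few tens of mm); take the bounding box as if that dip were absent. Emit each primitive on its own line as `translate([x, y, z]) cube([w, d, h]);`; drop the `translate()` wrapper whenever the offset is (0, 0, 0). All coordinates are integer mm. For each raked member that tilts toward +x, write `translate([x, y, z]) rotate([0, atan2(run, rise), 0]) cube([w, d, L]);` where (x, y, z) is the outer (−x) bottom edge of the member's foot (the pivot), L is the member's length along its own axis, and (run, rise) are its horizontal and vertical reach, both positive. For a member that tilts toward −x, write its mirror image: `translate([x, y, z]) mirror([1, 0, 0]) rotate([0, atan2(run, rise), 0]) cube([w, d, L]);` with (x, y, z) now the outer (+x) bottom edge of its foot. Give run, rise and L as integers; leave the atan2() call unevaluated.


translate([154, 0, 528]) cube([109, 1116, 89]);
translate([0, 82, 0]) rotate([0, atan2(154, 528), 0]) cube([44, 47, 550]);
translate([417, 82, 0]) mirror([1, 0, 0]) rotate([0, atan2(154, 528), 0]) cube([44, 47, 550]);
translate([0, 987, 0]) rotate([0, atan2(154, 528), 0]) cube([44, 47, 550]);
translate([417, 987, 0]) mirror([1, 0, 0]) rotate([0, atan2(154, 528), 0]) cube([44, 47, 550]);


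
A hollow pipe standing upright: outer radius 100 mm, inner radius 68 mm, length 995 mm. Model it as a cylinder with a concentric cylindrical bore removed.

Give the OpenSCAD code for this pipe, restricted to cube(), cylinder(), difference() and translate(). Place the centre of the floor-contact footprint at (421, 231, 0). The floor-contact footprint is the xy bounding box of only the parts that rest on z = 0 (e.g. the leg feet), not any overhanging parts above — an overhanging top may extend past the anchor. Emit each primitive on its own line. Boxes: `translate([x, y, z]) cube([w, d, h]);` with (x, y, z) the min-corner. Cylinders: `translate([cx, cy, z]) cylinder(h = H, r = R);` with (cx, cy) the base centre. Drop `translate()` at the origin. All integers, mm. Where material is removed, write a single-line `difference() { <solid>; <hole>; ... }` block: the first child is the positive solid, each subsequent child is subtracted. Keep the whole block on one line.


difference() { translate([421, 231, 0]) cylinder(h = 995, r = 100); translate([421, 231, 0]) cylinder(h = 995, r = 68); }


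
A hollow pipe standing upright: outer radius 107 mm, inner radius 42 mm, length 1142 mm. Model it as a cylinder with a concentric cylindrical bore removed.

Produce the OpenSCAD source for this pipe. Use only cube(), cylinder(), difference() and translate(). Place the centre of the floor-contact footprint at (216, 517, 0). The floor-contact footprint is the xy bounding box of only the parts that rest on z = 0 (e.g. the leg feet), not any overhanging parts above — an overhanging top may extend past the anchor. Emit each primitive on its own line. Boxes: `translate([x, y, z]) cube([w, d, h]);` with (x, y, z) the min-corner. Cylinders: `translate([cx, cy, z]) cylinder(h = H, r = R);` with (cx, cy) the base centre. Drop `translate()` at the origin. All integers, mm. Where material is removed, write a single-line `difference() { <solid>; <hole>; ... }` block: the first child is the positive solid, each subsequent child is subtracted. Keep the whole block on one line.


difference() { translate([216, 517, 0]) cylinder(h = 1142, r = 107); translate([216, 517, 0]) cylinder(h = 1142, r = 42); }


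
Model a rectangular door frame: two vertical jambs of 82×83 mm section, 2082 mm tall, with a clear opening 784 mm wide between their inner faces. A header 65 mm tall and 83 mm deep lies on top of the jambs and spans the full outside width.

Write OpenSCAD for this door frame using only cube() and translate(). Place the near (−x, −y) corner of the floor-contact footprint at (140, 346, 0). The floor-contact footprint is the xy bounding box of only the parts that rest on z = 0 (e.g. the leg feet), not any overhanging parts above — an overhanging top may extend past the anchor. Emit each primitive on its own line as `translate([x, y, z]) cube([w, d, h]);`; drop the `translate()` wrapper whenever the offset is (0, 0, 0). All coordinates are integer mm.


translate([140, 346, 0]) cube([82, 83, 2082]);
translate([1006, 346, 0]) cube([82, 83, 2082]);
translate([140, 346, 2082]) cube([948, 83, 65]);


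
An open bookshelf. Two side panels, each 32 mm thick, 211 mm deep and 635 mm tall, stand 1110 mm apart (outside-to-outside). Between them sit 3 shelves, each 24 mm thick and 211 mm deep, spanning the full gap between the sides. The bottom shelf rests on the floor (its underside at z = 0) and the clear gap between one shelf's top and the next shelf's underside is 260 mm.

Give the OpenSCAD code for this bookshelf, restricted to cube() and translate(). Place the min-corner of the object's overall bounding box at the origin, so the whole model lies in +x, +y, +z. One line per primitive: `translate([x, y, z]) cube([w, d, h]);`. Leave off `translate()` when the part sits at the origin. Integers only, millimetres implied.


cube([32, 211, 635]);
translate([1078, 0, 0]) cube([32, 211, 635]);
translate([32, 0, 0]) cube([1046, 211, 24]);
translate([32, 0, 284]) cube([1046, 211, 24]);
translate([32, 0, 568]) cube([1046, 211, 24]);


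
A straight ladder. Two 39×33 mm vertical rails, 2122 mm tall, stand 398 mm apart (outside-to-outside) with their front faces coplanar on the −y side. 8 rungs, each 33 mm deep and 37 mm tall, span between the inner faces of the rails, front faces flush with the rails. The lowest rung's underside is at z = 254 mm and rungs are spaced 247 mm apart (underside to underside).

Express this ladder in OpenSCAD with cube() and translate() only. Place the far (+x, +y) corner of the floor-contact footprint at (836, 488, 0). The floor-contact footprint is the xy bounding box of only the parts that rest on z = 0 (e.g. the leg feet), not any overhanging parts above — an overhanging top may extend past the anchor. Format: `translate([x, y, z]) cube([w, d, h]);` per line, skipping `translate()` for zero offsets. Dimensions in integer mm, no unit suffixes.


translate([438, 455, 0]) cube([39, 33, 2122]);
translate([797, 455, 0]) cube([39, 33, 2122]);
translate([477, 455, 254]) cube([320, 33, 37]);
translate([477, 455, 501]) cube([320, 33, 37]);
translate([477, 455, 748]) cube([320, 33, 37]);
translate([477, 455, 995]) cube([320, 33, 37]);
translate([477, 455, 1242]) cube([320, 33, 37]);
translate([477, 455, 1489]) cube([320, 33, 37]);
translate([477, 455, 1736]) cube([320, 33, 37]);
translate([477, 455, 1983]) cube([320, 33, 37]);


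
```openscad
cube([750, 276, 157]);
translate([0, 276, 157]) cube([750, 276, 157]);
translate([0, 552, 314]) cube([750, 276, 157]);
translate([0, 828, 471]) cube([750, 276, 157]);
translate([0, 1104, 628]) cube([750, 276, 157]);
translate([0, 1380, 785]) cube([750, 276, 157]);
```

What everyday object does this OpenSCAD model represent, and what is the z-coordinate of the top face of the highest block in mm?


A staircase. The total rise is 942 mm.

6 identical blocks, each offset up and back from the previous — a staircase. Each step is 157 mm tall and there are 6 of them, so the total rise is 6 × 157 = 942 mm.


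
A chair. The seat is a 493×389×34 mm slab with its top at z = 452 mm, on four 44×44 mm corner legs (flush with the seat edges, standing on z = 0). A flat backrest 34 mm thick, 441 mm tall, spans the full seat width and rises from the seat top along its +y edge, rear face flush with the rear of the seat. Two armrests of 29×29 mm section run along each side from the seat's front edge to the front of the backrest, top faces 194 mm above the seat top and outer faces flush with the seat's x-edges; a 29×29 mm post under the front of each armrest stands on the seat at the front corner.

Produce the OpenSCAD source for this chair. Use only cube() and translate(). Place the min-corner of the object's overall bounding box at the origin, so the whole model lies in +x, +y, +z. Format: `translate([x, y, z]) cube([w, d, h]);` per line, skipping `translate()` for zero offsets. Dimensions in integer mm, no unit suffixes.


translate([0, 0, 418]) cube([493, 389, 34]);
cube([44, 44, 418]);
translate([449, 0, 0]) cube([44, 44, 418]);
translate([0, 345, 0]) cube([44, 44, 418]);
translate([449, 345, 0]) cube([44, 44, 418]);
translate([0, 355, 452]) cube([493, 34, 441]);
translate([0, 0, 617]) cube([29, 355, 29]);
translate([464, 0, 617]) cube([29, 355, 29]);
translate([0, 0, 452]) cube([29, 29, 165]);
translate([464, 0, 452]) cube([29, 29, 165]);


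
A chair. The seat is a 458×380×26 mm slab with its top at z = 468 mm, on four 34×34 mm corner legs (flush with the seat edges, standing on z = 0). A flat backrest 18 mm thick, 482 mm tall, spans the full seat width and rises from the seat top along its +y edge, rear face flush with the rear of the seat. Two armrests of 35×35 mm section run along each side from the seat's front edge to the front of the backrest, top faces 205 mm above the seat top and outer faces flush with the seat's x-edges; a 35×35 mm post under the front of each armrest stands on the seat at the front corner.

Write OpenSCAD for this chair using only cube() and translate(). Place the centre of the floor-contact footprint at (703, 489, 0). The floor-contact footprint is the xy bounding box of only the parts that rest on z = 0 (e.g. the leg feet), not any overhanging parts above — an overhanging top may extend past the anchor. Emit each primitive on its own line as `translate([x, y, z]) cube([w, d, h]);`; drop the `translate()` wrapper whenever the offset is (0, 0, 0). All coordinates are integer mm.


translate([474, 299, 442]) cube([458, 380, 26]);
translate([474, 299, 0]) cube([34, 34, 442]);
translate([898, 299, 0]) cube([34, 34, 442]);
translate([474, 645, 0]) cube([34, 34, 442]);
translate([898, 645, 0]) cube([34, 34, 442]);
translate([474, 661, 468]) cube([458, 18, 482]);
translate([474, 299, 638]) cube([35, 362, 35]);
translate([897, 299, 638]) cube([35, 362, 35]);
translate([474, 299, 468]) cube([35, 35, 170]);
translate([897, 299, 468]) cube([35, 35, 170]);


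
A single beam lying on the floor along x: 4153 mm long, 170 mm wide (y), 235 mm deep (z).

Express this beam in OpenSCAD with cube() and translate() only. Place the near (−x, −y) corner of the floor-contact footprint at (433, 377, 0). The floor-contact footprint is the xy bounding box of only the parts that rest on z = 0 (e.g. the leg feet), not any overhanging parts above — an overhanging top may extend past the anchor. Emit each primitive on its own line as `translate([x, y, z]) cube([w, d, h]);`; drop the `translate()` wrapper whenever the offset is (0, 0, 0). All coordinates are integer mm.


translate([433, 377, 0]) cube([4153, 170, 235]);


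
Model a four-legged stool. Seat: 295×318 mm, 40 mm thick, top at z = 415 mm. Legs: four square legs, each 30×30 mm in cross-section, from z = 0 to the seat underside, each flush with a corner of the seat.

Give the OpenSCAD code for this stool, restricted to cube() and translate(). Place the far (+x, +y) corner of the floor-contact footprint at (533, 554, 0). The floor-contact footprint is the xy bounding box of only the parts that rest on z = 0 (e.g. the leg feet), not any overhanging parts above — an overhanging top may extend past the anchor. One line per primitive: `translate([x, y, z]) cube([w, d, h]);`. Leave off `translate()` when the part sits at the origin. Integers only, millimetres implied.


translate([238, 236, 375]) cube([295, 318, 40]);
translate([238, 236, 0]) cube([30, 30, 375]);
translate([503, 236, 0]) cube([30, 30, 375]);
translate([238, 524, 0]) cube([30, 30, 375]);
translate([503, 524, 0]) cube([30, 30, 375]);


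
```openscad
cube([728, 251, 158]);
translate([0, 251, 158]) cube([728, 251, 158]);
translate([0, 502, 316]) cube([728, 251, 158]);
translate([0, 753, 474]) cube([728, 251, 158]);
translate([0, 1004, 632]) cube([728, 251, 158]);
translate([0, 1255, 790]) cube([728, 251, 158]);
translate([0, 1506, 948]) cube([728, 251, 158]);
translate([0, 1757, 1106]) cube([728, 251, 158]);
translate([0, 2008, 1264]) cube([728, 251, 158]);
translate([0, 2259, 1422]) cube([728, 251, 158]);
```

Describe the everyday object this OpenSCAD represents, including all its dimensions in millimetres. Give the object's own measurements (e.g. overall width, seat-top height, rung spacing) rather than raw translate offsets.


A straight staircase of 10 solid steps. Each step is 728 mm wide (x), 251 mm deep (y, the going) and 158 mm tall (the rise). The first step rests on the floor; each subsequent step sits one going further in +y and one rise higher in +z, directly behind and above the previous step with no overlap.


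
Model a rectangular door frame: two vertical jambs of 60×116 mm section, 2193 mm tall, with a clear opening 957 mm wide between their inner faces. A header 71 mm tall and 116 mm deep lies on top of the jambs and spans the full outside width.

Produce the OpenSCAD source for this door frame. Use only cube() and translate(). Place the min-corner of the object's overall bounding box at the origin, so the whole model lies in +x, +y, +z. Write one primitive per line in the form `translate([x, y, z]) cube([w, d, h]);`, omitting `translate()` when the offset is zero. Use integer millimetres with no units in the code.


cube([60, 116, 2193]);
translate([1017, 0, 0]) cube([60, 116, 2193]);
translate([0, 0, 2193]) cube([1077, 116, 71]);


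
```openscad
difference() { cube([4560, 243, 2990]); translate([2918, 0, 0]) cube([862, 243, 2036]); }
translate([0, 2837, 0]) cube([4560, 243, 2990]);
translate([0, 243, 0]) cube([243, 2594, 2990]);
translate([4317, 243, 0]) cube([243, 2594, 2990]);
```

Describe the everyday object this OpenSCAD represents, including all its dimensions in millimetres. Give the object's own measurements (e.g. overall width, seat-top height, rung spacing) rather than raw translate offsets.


A single room: four walls, each 2990 mm tall and 243 mm thick, enclosing an outside footprint 4560×3080 mm (x × y), no floor or roof. The front and back walls (−y and +y sides) run the full x-width; the side walls fit between their inner faces. A door opening 862 mm wide and 2036 mm tall is cut through the front wall from the floor up, its −x edge 2918 mm from the wall's −x end.


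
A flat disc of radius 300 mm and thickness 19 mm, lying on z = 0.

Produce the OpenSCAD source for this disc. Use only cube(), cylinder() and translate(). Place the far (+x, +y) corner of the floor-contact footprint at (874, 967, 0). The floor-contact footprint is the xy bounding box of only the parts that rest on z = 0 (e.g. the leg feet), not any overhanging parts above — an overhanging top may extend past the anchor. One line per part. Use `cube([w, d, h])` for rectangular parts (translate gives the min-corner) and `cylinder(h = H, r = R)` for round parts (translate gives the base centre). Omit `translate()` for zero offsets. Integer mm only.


translate([574, 667, 0]) cylinder(h = 19, r = 300);


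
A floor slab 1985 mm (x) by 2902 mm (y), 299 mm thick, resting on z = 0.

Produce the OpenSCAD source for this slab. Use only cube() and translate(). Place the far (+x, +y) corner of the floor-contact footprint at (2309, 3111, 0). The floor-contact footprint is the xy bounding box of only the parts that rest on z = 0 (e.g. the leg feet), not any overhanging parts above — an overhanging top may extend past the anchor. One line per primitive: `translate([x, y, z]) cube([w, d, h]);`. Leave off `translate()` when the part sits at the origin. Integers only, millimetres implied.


translate([324, 209, 0]) cube([1985, 2902, 299]);


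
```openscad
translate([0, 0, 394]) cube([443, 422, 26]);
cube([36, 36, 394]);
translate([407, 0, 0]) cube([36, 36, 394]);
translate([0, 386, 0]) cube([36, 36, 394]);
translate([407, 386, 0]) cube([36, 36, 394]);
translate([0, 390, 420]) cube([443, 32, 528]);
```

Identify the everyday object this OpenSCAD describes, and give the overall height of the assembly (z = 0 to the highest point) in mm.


A chair. The overall height is 948 mm.

A slab on four corner posts with a tall panel at the back — a chair. The seat slab sits at z = 394 with thickness 26, and the 528 mm backrest starts at the seat top, so the overall height is 394 + 26 + 528 = 948 mm.


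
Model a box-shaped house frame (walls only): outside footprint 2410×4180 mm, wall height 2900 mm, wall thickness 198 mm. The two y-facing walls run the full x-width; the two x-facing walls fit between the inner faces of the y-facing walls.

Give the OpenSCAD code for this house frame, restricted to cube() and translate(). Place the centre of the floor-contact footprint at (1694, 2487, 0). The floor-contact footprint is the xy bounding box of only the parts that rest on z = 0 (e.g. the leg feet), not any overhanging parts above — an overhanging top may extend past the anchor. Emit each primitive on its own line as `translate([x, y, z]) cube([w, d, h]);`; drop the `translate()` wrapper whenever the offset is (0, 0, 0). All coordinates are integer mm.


translate([489, 397, 0]) cube([2410, 198, 2900]);
translate([489, 4379, 0]) cube([2410, 198, 2900]);
translate([489, 595, 0]) cube([198, 3784, 2900]);
translate([2701, 595, 0]) cube([198, 3784, 2900]);
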